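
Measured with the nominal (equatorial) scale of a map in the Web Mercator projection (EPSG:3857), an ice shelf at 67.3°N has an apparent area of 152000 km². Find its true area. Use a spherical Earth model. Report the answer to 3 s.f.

The Mercator projection is conformal; its linear scale factor is the same in every direction and equals sec φ = 1/cos φ.
Areal scale = k² = sec²φ = 1/cos²(67.3°) = 1/0.3859² = 6.715.
True area = apparent / (areal scale) = 152000 / 6.715 ≈ 22600 km².

22600 km²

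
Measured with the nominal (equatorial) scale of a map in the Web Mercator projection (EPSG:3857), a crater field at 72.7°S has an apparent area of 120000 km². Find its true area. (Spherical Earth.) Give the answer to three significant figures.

10600 km²

The Mercator projection is conformal; its linear scale factor is the same in every direction and equals sec φ = 1/cos φ.
Areal scale = k² = sec²φ = 1/cos²(72.7°) = 1/0.2974² = 11.31.
True area = apparent / (areal scale) = 120000 / 11.31 ≈ 10600 km².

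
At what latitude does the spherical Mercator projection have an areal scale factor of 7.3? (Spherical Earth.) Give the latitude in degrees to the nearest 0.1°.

Mercator areal scale is sec²φ.
sec²φ = 7.3  ⇒  cos²φ = 0.1370  ⇒  cos φ = 0.3701.
φ = arccos(0.3701) ≈ 68.3°.

68.3°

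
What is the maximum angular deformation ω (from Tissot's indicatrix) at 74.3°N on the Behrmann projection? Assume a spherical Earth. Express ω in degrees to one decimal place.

110.6°

The Behrmann projection is cylindrical equal-area with φ₀ = 30°. For cylindrical equal-area with standard parallel φ₀, h = cos φ / cos φ₀ and k = cos φ₀ / cos φ, so h·k = 1.
At 74.3°: h = 0.3125, k = 3.200; principal scales a = 3.200, b = 0.3125.
sin(ω/2) = (a − b)/(a + b) = 2.888/3.513 = 0.8221, so ω = 2 arcsin(0.8221) ≈ 110.6°.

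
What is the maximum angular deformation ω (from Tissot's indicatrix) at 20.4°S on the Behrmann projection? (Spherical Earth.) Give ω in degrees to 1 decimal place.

9.1°

Behrmann is a cylindrical equal-area projection with standard parallels at ±30°. Cylindrical equal-area (φ₀ = 30°): h = cos φ / cos 30° along meridians, k = cos 30° / cos φ along parallels; h·k = 1.
At 20.4°: h = 1.082, k = 0.9240; principal scales a = 1.082, b = 0.9240.
sin(ω/2) = (a − b)/(a + b) = 0.1583/2.006 = 0.07891, so ω = 2 arcsin(0.07891) ≈ 9.1°.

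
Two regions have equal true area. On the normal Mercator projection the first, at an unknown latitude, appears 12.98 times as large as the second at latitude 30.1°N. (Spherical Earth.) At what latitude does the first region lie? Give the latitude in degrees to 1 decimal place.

76.1°

On Mercator, (apparent₁)/(apparent₂) = sec²φ₁ / sec²φ₂ when true areas are equal.
cos²φ₂ / cos²φ₁ = 12.98  ⇒  cos φ₁ = cos 30.1° / √12.98 = 0.8652/3.603 = 0.2401.
φ₁ = arccos(0.2401) ≈ 76.1°.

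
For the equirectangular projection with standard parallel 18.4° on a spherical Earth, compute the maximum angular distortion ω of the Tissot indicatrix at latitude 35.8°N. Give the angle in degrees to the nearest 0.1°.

In the equirectangular projection with standard parallel φ₀ = 18.4° (x = Rλ cos φ₀, y = Rφ), meridians are true-scale (h = 1) and the parallel scale is k = cos φ₀ / cos φ.
At 35.8°: h = 1.000, k = 1.170; principal scales a = 1.170, b = 1.000.
sin(ω/2) = (a − b)/(a + b) = 0.1699/2.170 = 0.07831, so ω = 2 arcsin(0.07831) ≈ 9.0°.

9.0°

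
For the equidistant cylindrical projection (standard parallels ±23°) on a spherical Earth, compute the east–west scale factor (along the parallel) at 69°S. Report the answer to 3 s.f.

2.57

In the equirectangular projection with standard parallel φ₀ = 23° (x = Rλ cos φ₀, y = Rφ), meridians are true-scale (h = 1) and the parallel scale is k = cos φ₀ / cos φ.
k = cos 23° / cos 69° = 0.9205/0.3584 = 2.569.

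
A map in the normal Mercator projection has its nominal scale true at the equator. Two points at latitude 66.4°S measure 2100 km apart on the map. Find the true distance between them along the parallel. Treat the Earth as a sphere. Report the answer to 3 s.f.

841 km

The Mercator projection is conformal; its linear scale factor is the same in every direction and equals sec φ = 1/cos φ.
Along the parallel at 66.4°, map distances are exaggerated by k = sec 66.4° = 2.498.
True distance = 2100 / 2.498 = 2100 × cos 66.4° ≈ 841 km.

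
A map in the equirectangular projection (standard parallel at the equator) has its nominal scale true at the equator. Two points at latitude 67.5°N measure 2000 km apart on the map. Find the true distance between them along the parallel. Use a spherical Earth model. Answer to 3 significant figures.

Plate carrée maps x = Rλ, y = Rφ. The meridian scale is h = 1 and the parallel scale is k = 1/cos φ = sec φ.
Along the parallel at 67.5°, map distances are exaggerated by k = sec 67.5° = 2.613.
True distance = 2000 / 2.613 = 2000 × cos 67.5° ≈ 765 km.

765 km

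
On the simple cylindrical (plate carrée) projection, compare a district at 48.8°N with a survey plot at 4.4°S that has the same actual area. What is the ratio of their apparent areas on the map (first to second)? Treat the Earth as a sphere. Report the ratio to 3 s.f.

Plate carrée maps x = Rλ, y = Rφ. The meridian scale is h = 1 and the parallel scale is k = 1/cos φ = sec φ.
Areal scale at 48.8°: h·k = 1.000 × 1.518 = 1.518.
Areal scale at 4.4°: h·k = 1.000 × 1.003 = 1.003.
Ratio = 1.518/1.003 ≈ 1.51.

1.51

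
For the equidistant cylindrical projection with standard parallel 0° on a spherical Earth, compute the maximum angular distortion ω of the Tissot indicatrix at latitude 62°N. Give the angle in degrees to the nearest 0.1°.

Plate carrée maps x = Rλ, y = Rφ. The meridian scale is h = 1 and the parallel scale is k = 1/cos φ = sec φ.
At 62°: h = 1.000, k = 2.130; principal scales a = 2.130, b = 1.000.
sin(ω/2) = (a − b)/(a + b) = 1.130/3.130 = 0.3610, so ω = 2 arcsin(0.3610) ≈ 42.3°.

42.3°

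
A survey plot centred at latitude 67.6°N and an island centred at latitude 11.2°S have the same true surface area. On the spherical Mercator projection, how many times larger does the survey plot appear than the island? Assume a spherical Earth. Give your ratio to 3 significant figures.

Mercator areal scale is sec²φ.
At 67.6°: sec²(67.6°) = 1/0.3811² = 6.886.
At 11.2°: sec²(11.2°) = 1/0.9810² = 1.039.
Ratio = 6.886/1.039 = cos²(11.2°)/cos²(67.6°) ≈ 6.63.

6.63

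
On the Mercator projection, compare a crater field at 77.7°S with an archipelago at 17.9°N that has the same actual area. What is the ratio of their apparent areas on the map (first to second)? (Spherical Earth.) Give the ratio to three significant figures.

20.0

Mercator is conformal with k = sec φ, so areal scale = k² = sec²φ.
At 77.7°: sec²(77.7°) = 1/0.2130² = 22.04.
At 17.9°: sec²(17.9°) = 1/0.9516² = 1.104.
Ratio = 22.04/1.104 = cos²(17.9°)/cos²(77.7°) ≈ 20.0.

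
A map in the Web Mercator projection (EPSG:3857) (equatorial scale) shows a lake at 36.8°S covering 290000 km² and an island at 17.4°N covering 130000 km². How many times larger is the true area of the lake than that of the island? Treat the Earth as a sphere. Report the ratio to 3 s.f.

On Mercator the areal scale is sec²φ, so true area = apparent × cos²φ.
True area of lake: 290000 × cos²(36.8°) = 290000 × 0.6412 = 185900 km².
True area of island: 130000 × cos²(17.4°) = 130000 × 0.9106 = 118400 km².
Ratio = 185900 / 118400 ≈ 1.57.

1.57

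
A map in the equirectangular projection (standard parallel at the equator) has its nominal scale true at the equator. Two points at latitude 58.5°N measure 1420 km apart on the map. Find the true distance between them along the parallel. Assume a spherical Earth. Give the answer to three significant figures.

Plate carrée maps x = Rλ, y = Rφ. The meridian scale is h = 1 and the parallel scale is k = 1/cos φ = sec φ.
Along the parallel at 58.5°, map distances are exaggerated by k = sec 58.5° = 1.914.
True distance = 1420 / 1.914 = 1420 × cos 58.5° ≈ 742 km.

742 km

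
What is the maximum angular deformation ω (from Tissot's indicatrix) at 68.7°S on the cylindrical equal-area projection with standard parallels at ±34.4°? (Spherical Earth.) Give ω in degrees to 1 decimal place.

A cylindrical equal-area projection with standard parallel φ₀ has meridian scale h = cos φ / cos φ₀ and parallel scale k = cos φ₀ / cos φ (so areas are preserved, h·k = 1).
At 68.7°: h = 0.4402, k = 2.271; principal scales a = 2.271, b = 0.4402.
sin(ω/2) = (a − b)/(a + b) = 1.831/2.712 = 0.6753, so ω = 2 arcsin(0.6753) ≈ 85.0°.

85.0°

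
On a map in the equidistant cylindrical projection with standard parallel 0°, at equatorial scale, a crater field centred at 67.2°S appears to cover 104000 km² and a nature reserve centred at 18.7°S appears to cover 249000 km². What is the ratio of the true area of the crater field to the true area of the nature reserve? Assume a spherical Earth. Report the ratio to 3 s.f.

Plate carrée has h = 1 and k = sec φ, giving areal scale sec φ; true area = (apparent area) · cos φ.
True area of crater field: 104000 × cos(67.2°) = 104000 × 0.3875 = 40300 km².
True area of nature reserve: 249000 × cos(18.7°) = 249000 × 0.9472 = 235900 km².
Ratio = 40300 / 235900 ≈ 0.171.

0.171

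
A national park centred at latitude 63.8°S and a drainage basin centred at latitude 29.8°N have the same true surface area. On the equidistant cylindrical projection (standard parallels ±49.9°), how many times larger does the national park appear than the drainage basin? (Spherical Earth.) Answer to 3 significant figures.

1.97

In the equirectangular projection with standard parallel φ₀ = 49.9° (x = Rλ cos φ₀, y = Rφ), meridians are true-scale (h = 1) and the parallel scale is k = cos φ₀ / cos φ.
Areal scale at 63.8°: h·k = 1.000 × 1.459 = 1.459.
Areal scale at 29.8°: h·k = 1.000 × 0.7423 = 0.7423.
Ratio = 1.459/0.7423 ≈ 1.97.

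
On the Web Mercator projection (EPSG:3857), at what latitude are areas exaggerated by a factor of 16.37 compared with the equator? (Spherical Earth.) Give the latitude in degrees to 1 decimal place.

Mercator areal scale is sec²φ.
sec²φ = 16.37  ⇒  cos²φ = 0.06109  ⇒  cos φ = 0.2472.
φ = arccos(0.2472) ≈ 75.7°.

75.7°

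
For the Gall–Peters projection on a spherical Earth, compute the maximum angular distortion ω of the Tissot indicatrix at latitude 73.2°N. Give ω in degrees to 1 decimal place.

91.1°

The Gall–Peters projection is cylindrical equal-area with φ₀ = 45°. Cylindrical equal-area (φ₀ = 45°): h = cos φ / cos 45° along meridians, k = cos 45° / cos φ along parallels; h·k = 1.
At 73.2°: h = 0.4088, k = 2.446; principal scales a = 2.446, b = 0.4088.
sin(ω/2) = (a − b)/(a + b) = 2.038/2.855 = 0.7137, so ω = 2 arcsin(0.7137) ≈ 91.1°.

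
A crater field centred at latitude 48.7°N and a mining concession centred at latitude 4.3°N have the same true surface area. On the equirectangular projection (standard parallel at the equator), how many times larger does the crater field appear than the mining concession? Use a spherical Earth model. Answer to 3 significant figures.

Plate carrée maps x = Rλ, y = Rφ. The meridian scale is h = 1 and the parallel scale is k = 1/cos φ = sec φ.
Areal scale at 48.7°: h·k = 1.000 × 1.515 = 1.515.
Areal scale at 4.3°: h·k = 1.000 × 1.003 = 1.003.
Ratio = 1.515/1.003 ≈ 1.51.

1.51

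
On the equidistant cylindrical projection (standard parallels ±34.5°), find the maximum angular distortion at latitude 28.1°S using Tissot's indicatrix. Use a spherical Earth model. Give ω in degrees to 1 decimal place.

With standard parallel φ₀ = 34.5°, the equirectangular projection gives x = Rλ cos φ₀, y = Rφ, so h = 1 and k = cos 34.5° / cos φ.
At 28.1°: h = 1.000, k = 0.9342; principal scales a = 1.000, b = 0.9342.
sin(ω/2) = (a − b)/(a + b) = 0.06575/1.934 = 0.03399, so ω = 2 arcsin(0.03399) ≈ 3.9°.

3.9°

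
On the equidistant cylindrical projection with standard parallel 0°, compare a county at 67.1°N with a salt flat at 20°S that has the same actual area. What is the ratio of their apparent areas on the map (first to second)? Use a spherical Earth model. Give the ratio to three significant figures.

2.41

For the equirectangular projection with φ₀ = 0 (plate carrée), h = 1 along meridians and k = sec φ along parallels.
Areal scale at 67.1°: h·k = 1.000 × 2.570 = 2.570.
Areal scale at 20°: h·k = 1.000 × 1.064 = 1.064.
Ratio = 2.570/1.064 ≈ 2.41.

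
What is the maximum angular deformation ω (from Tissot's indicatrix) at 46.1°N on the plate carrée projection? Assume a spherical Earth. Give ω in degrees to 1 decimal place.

20.9°

Plate carrée maps x = Rλ, y = Rφ. The meridian scale is h = 1 and the parallel scale is k = 1/cos φ = sec φ.
At 46.1°: h = 1.000, k = 1.442; principal scales a = 1.442, b = 1.000.
sin(ω/2) = (a − b)/(a + b) = 0.4422/2.442 = 0.1811, so ω = 2 arcsin(0.1811) ≈ 20.9°.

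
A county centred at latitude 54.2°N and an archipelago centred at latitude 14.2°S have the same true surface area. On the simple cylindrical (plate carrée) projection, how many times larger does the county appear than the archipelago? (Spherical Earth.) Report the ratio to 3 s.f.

1.66

For the equirectangular projection with φ₀ = 0 (plate carrée), h = 1 along meridians and k = sec φ along parallels.
Areal scale at 54.2°: h·k = 1.000 × 1.710 = 1.710.
Areal scale at 14.2°: h·k = 1.000 × 1.032 = 1.032.
Ratio = 1.710/1.032 ≈ 1.66.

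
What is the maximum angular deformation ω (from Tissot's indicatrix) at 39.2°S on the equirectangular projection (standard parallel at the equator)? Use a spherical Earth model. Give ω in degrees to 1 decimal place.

14.6°

In the plate carrée (x = Rλ, y = Rφ), meridians are true-scale (h = 1) and parallels are stretched by k = sec φ.
At 39.2°: h = 1.000, k = 1.290; principal scales a = 1.290, b = 1.000.
sin(ω/2) = (a − b)/(a + b) = 0.2904/2.290 = 0.1268, so ω = 2 arcsin(0.1268) ≈ 14.6°.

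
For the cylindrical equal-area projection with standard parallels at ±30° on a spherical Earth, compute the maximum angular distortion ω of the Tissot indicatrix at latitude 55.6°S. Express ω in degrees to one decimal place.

47.5°

A cylindrical equal-area projection with standard parallel φ₀ has meridian scale h = cos φ / cos φ₀ and parallel scale k = cos φ₀ / cos φ (so areas are preserved, h·k = 1).
At 55.6°: h = 0.6524, k = 1.533; principal scales a = 1.533, b = 0.6524.
sin(ω/2) = (a − b)/(a + b) = 0.8805/2.185 = 0.4029, so ω = 2 arcsin(0.4029) ≈ 47.5°.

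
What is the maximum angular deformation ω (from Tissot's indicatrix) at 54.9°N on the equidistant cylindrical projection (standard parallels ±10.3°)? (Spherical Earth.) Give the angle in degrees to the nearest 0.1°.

30.4°

The equidistant cylindrical projection with φ₀ = 10.3° has h = 1 (meridians true) and k = cos φ₀ / cos φ along parallels.
At 54.9°: h = 1.000, k = 1.711; principal scales a = 1.711, b = 1.000.
sin(ω/2) = (a − b)/(a + b) = 0.7111/2.711 = 0.2623, so ω = 2 arcsin(0.2623) ≈ 30.4°.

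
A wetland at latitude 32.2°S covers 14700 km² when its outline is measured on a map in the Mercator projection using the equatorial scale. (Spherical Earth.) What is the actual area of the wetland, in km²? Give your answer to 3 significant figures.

Mercator is conformal, so the point scale is isotropic: h = k = sec φ = 1/cos φ.
Areal scale = k² = sec²φ = 1/cos²(32.2°) = 1/0.8462² = 1.397.
True area = apparent / (areal scale) = 14700 / 1.397 ≈ 10500 km².

10500 km²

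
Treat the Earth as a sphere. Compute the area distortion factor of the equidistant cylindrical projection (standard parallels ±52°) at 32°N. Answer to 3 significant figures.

0.726

The equidistant cylindrical projection with φ₀ = 52° has h = 1 (meridians true) and k = cos φ₀ / cos φ along parallels.
Areal scale = h·k = 1 × cos φ₀ / cos φ; at 32°, h = 1.000, k = 0.7260, so h·k = 0.7260.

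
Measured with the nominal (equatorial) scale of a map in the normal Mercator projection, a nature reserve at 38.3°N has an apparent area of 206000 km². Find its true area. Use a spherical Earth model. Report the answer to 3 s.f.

The Mercator projection is conformal; its linear scale factor is the same in every direction and equals sec φ = 1/cos φ.
Areal scale = k² = sec²φ = 1/cos²(38.3°) = 1/0.7848² = 1.624.
True area = apparent / (areal scale) = 206000 / 1.624 ≈ 127000 km².

127000 km²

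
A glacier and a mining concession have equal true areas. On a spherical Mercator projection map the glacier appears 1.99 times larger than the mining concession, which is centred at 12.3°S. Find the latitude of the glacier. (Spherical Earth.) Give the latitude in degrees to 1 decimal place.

46.2°

On Mercator, (apparent₁)/(apparent₂) = sec²φ₁ / sec²φ₂ when true areas are equal.
cos²φ₂ / cos²φ₁ = 1.99  ⇒  cos φ₁ = cos 12.3° / √1.99 = 0.9770/1.411 = 0.6926.
φ₁ = arccos(0.6926) ≈ 46.2°.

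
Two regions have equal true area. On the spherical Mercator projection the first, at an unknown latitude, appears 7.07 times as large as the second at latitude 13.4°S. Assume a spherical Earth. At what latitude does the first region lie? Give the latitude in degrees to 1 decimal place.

68.5°

For equal true areas on Mercator, apparent areas scale as sec²φ, so the ratio is cos²φ₂ / cos²φ₁.
cos²φ₂ / cos²φ₁ = 7.07  ⇒  cos φ₁ = cos 13.4° / √7.07 = 0.9728/2.659 = 0.3659.
φ₁ = arccos(0.3659) ≈ 68.5°.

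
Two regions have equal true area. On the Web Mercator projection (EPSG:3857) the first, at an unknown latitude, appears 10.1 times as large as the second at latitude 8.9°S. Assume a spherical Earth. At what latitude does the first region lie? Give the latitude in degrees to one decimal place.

71.9°

On Mercator, (apparent₁)/(apparent₂) = sec²φ₁ / sec²φ₂ when true areas are equal.
cos²φ₂ / cos²φ₁ = 10.1  ⇒  cos φ₁ = cos 8.9° / √10.1 = 0.9880/3.178 = 0.3109.
φ₁ = arccos(0.3109) ≈ 71.9°.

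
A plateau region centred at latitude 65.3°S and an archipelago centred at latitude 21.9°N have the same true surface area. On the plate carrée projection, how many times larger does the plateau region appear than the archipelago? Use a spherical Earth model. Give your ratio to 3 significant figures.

For the equirectangular projection with φ₀ = 0 (plate carrée), h = 1 along meridians and k = sec φ along parallels.
Areal scale at 65.3°: h·k = 1.000 × 2.393 = 2.393.
Areal scale at 21.9°: h·k = 1.000 × 1.078 = 1.078.
Ratio = 2.393/1.078 ≈ 2.22.

2.22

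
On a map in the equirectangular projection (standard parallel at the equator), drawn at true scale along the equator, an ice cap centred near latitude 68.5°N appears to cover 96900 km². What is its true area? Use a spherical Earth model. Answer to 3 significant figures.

35500 km²

Plate carrée maps x = Rλ, y = Rφ. The meridian scale is h = 1 and the parallel scale is k = 1/cos φ = sec φ.
Areal scale = h·k = 1 × sec φ; at 68.5°, h = 1.000, k = 2.729, so h·k = 2.729.
True area = apparent / (areal scale) = 96900 / 2.729 ≈ 35500 km².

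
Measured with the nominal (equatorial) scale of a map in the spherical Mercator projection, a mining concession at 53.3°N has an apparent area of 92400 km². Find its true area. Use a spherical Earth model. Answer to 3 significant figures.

33000 km²

The Mercator projection is conformal; its linear scale factor is the same in every direction and equals sec φ = 1/cos φ.
Areal scale = k² = sec²φ = 1/cos²(53.3°) = 1/0.5976² = 2.800.
True area = apparent / (areal scale) = 92400 / 2.800 ≈ 33000 km².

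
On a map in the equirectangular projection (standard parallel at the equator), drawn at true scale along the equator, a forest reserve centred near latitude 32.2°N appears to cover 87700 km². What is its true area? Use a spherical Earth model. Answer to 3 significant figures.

In the plate carrée (x = Rλ, y = Rφ), meridians are true-scale (h = 1) and parallels are stretched by k = sec φ.
Areal scale = h·k = 1 × sec φ; at 32.2°, h = 1.000, k = 1.182, so h·k = 1.182.
True area = apparent / (areal scale) = 87700 / 1.182 ≈ 74200 km².

74200 km²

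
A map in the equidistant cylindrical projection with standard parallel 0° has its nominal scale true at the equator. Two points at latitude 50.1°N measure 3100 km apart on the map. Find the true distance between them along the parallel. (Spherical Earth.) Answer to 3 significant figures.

1990 km

In the plate carrée (x = Rλ, y = Rφ), meridians are true-scale (h = 1) and parallels are stretched by k = sec φ.
Along the parallel at 50.1°, map distances are exaggerated by k = sec 50.1° = 1.559.
True distance = 3100 / 1.559 = 3100 × cos 50.1° ≈ 1990 km.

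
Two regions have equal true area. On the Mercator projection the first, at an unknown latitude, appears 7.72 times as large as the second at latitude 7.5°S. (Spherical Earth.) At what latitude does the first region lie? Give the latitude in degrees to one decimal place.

For equal true areas on Mercator, apparent areas scale as sec²φ, so the ratio is cos²φ₂ / cos²φ₁.
cos²φ₂ / cos²φ₁ = 7.72  ⇒  cos φ₁ = cos 7.5° / √7.72 = 0.9914/2.778 = 0.3568.
φ₁ = arccos(0.3568) ≈ 69.1°.

69.1°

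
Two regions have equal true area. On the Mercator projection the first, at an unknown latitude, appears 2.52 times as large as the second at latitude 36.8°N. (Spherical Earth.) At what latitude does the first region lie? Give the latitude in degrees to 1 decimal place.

For equal true areas on Mercator, apparent areas scale as sec²φ, so the ratio is cos²φ₂ / cos²φ₁.
cos²φ₂ / cos²φ₁ = 2.52  ⇒  cos φ₁ = cos 36.8° / √2.52 = 0.8007/1.587 = 0.5044.
φ₁ = arccos(0.5044) ≈ 59.7°.

59.7°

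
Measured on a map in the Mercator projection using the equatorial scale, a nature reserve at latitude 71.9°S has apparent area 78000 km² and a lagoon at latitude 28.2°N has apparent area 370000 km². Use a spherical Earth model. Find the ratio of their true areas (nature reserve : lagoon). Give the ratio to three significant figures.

0.0262

On Mercator the areal scale is sec²φ, so true area = apparent × cos²φ.
True area of nature reserve: 78000 × cos²(71.9°) = 78000 × 0.09652 = 7529 km².
True area of lagoon: 370000 × cos²(28.2°) = 370000 × 0.7767 = 287400 km².
Ratio = 7529 / 287400 ≈ 0.0262.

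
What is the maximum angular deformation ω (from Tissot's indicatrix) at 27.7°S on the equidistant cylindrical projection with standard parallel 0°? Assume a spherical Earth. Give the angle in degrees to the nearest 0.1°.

7.0°

For the equirectangular projection with φ₀ = 0 (plate carrée), h = 1 along meridians and k = sec φ along parallels.
At 27.7°: h = 1.000, k = 1.129; principal scales a = 1.129, b = 1.000.
sin(ω/2) = (a − b)/(a + b) = 0.1294/2.129 = 0.06079, so ω = 2 arcsin(0.06079) ≈ 7.0°.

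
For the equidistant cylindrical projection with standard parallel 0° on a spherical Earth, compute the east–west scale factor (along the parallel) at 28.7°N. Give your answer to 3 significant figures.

For the equirectangular projection with φ₀ = 0 (plate carrée), h = 1 along meridians and k = sec φ along parallels.
k = 1/cos 28.7° = 1/0.8771 = 1.140.

1.14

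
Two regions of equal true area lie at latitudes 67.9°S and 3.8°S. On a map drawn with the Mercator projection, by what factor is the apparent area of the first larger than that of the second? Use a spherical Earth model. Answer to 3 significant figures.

7.03

Mercator is conformal with k = sec φ, so areal scale = k² = sec²φ.
At 67.9°: sec²(67.9°) = 1/0.3762² = 7.065.
At 3.8°: sec²(3.8°) = 1/0.9978² = 1.004.
Ratio = 7.065/1.004 = cos²(3.8°)/cos²(67.9°) ≈ 7.03.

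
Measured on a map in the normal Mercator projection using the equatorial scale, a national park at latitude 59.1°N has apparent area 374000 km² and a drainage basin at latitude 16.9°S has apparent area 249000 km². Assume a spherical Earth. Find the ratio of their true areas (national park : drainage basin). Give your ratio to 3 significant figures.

0.433

Mercator's areal exaggeration is sec²φ; hence true area = (apparent area) · cos²φ.
True area of national park: 374000 × cos²(59.1°) = 374000 × 0.2637 = 98630 km².
True area of drainage basin: 249000 × cos²(16.9°) = 249000 × 0.9155 = 228000 km².
Ratio = 98630 / 228000 ≈ 0.433.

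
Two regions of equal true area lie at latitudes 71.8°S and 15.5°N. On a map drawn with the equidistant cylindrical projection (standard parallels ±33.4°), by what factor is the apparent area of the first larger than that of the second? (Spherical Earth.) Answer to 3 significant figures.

3.09

The equidistant cylindrical projection with φ₀ = 33.4° has h = 1 (meridians true) and k = cos φ₀ / cos φ along parallels.
Areal scale at 71.8°: h·k = 1.000 × 2.673 = 2.673.
Areal scale at 15.5°: h·k = 1.000 × 0.8664 = 0.8664.
Ratio = 2.673/0.8664 ≈ 3.09.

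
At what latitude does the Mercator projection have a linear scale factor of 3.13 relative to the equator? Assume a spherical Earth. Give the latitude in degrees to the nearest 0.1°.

Mercator scale is k = sec φ = 1/cos φ.
1/cos φ = 3.13  ⇒  cos φ = 0.3195  ⇒  φ = arccos(0.3195) ≈ 71.4°.

71.4°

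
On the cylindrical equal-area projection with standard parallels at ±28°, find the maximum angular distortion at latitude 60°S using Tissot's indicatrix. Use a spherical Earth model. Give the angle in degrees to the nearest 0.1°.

A cylindrical equal-area projection with standard parallel φ₀ has meridian scale h = cos φ / cos φ₀ and parallel scale k = cos φ₀ / cos φ (so areas are preserved, h·k = 1).
At 60°: h = 0.5663, k = 1.766; principal scales a = 1.766, b = 0.5663.
sin(ω/2) = (a − b)/(a + b) = 1.200/2.332 = 0.5144, so ω = 2 arcsin(0.5144) ≈ 61.9°.

61.9°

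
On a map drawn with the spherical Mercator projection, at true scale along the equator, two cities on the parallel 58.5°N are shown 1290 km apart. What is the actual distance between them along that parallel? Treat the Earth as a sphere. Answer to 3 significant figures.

674 km

Mercator is conformal, so the point scale is isotropic: h = k = sec φ = 1/cos φ.
Along the parallel at 58.5°, map distances are exaggerated by k = sec 58.5° = 1.914.
True distance = 1290 / 1.914 = 1290 × cos 58.5° ≈ 674 km.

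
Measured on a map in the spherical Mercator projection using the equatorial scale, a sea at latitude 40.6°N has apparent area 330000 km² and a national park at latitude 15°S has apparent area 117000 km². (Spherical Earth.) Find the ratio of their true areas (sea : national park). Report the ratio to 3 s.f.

Since Mercator area scale is 1/cos²φ, the true area equals the apparent area multiplied by cos²φ.
True area of sea: 330000 × cos²(40.6°) = 330000 × 0.5765 = 190200 km².
True area of national park: 117000 × cos²(15°) = 117000 × 0.9330 = 109200 km².
Ratio = 190200 / 109200 ≈ 1.74.

1.74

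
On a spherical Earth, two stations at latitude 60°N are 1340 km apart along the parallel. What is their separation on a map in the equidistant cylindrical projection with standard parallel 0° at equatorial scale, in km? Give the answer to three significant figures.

2680 km

For the equirectangular projection with φ₀ = 0 (plate carrée), h = 1 along meridians and k = sec φ along parallels.
Along the parallel, k = sec 60° = 1/0.5000 = 2.000.
Map distance = 1340 × 2.000 ≈ 2680 km.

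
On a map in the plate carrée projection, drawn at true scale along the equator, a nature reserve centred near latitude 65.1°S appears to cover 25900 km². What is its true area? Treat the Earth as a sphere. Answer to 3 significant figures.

Plate carrée maps x = Rλ, y = Rφ. The meridian scale is h = 1 and the parallel scale is k = 1/cos φ = sec φ.
Areal scale = h·k = 1 × sec φ; at 65.1°, h = 1.000, k = 2.375, so h·k = 2.375.
True area = apparent / (areal scale) = 25900 / 2.375 ≈ 10900 km².

10900 km²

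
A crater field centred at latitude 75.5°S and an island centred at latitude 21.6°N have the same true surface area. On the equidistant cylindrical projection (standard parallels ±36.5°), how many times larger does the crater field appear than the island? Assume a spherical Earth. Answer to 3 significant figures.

In the equirectangular projection with standard parallel φ₀ = 36.5° (x = Rλ cos φ₀, y = Rφ), meridians are true-scale (h = 1) and the parallel scale is k = cos φ₀ / cos φ.
Areal scale at 75.5°: h·k = 1.000 × 3.211 = 3.211.
Areal scale at 21.6°: h·k = 1.000 × 0.8646 = 0.8646.
Ratio = 3.211/0.8646 ≈ 3.71.

3.71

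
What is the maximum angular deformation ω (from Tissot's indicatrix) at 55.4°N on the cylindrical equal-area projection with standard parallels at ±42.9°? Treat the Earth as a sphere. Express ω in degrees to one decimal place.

28.9°

A cylindrical equal-area projection with standard parallel φ₀ has meridian scale h = cos φ / cos φ₀ and parallel scale k = cos φ₀ / cos φ (so areas are preserved, h·k = 1).
At 55.4°: h = 0.7752, k = 1.290; principal scales a = 1.290, b = 0.7752.
sin(ω/2) = (a − b)/(a + b) = 0.5149/2.065 = 0.2493, so ω = 2 arcsin(0.2493) ≈ 28.9°.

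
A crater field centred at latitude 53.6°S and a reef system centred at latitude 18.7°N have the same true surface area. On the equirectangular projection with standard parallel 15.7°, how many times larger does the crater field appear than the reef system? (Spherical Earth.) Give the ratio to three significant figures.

The equidistant cylindrical projection with φ₀ = 15.7° has h = 1 (meridians true) and k = cos φ₀ / cos φ along parallels.
Areal scale at 53.6°: h·k = 1.000 × 1.622 = 1.622.
Areal scale at 18.7°: h·k = 1.000 × 1.016 = 1.016.
Ratio = 1.622/1.016 ≈ 1.60.

1.60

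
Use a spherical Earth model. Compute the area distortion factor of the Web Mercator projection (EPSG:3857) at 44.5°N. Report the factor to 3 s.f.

For Mercator, h = k = sec φ (a conformal cylindrical projection has a single point scale, 1/cos φ).
Areal scale = k² = sec²φ = 1/cos²(44.5°) = 1/0.7133² = 1.966.

1.97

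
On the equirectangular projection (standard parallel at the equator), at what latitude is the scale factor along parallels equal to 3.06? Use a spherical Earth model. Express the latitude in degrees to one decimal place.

70.9°

Plate carrée: h = 1, k = sec φ along parallels.
sec φ = 3.06  ⇒  cos φ = 0.3268  ⇒  φ ≈ 70.9°.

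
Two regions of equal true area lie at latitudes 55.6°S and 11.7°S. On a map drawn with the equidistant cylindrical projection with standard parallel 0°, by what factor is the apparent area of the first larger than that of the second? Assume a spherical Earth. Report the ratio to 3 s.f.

For the equirectangular projection with φ₀ = 0 (plate carrée), h = 1 along meridians and k = sec φ along parallels.
Areal scale at 55.6°: h·k = 1.000 × 1.770 = 1.770.
Areal scale at 11.7°: h·k = 1.000 × 1.021 = 1.021.
Ratio = 1.770/1.021 ≈ 1.73.

1.73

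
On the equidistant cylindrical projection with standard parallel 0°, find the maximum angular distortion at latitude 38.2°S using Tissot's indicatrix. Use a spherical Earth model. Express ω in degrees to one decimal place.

In the plate carrée (x = Rλ, y = Rφ), meridians are true-scale (h = 1) and parallels are stretched by k = sec φ.
At 38.2°: h = 1.000, k = 1.272; principal scales a = 1.272, b = 1.000.
sin(ω/2) = (a − b)/(a + b) = 0.2725/2.272 = 0.1199, so ω = 2 arcsin(0.1199) ≈ 13.8°.

13.8°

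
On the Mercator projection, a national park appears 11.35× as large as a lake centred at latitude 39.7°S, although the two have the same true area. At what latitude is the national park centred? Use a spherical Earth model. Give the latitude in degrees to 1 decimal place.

76.8°

On Mercator, (apparent₁)/(apparent₂) = sec²φ₁ / sec²φ₂ when true areas are equal.
cos²φ₂ / cos²φ₁ = 11.35  ⇒  cos φ₁ = cos 39.7° / √11.35 = 0.7694/3.369 = 0.2284.
φ₁ = arccos(0.2284) ≈ 76.8°.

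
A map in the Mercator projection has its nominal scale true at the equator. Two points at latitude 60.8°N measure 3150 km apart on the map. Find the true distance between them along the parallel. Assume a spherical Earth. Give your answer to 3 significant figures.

For Mercator, h = k = sec φ (a conformal cylindrical projection has a single point scale, 1/cos φ).
Along the parallel at 60.8°, map distances are exaggerated by k = sec 60.8° = 2.050.
True distance = 3150 / 2.050 = 3150 × cos 60.8° ≈ 1540 km.

1540 km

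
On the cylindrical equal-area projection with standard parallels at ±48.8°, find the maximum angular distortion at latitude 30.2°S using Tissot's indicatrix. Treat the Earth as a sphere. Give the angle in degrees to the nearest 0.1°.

30.8°

For cylindrical equal-area with standard parallel φ₀, h = cos φ / cos φ₀ and k = cos φ₀ / cos φ, so h·k = 1.
At 30.2°: h = 1.312, k = 0.7621; principal scales a = 1.312, b = 0.7621.
sin(ω/2) = (a − b)/(a + b) = 0.5500/2.074 = 0.2651, so ω = 2 arcsin(0.2651) ≈ 30.8°.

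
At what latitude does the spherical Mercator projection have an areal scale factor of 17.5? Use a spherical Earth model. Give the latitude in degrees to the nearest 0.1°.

76.2°

Mercator areal scale is sec²φ.
sec²φ = 17.5  ⇒  cos²φ = 0.05714  ⇒  cos φ = 0.2390.
φ = arccos(0.2390) ≈ 76.2°.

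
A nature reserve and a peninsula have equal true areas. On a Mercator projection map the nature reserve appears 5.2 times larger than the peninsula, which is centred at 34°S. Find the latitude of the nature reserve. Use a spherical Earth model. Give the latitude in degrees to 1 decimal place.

Mercator areal scale is sec²φ, so apparent-area ratio = sec²φ₁ / sec²φ₂ = cos²φ₂ / cos²φ₁.
cos²φ₂ / cos²φ₁ = 5.2  ⇒  cos φ₁ = cos 34° / √5.2 = 0.8290/2.280 = 0.3636.
φ₁ = arccos(0.3636) ≈ 68.7°.

68.7°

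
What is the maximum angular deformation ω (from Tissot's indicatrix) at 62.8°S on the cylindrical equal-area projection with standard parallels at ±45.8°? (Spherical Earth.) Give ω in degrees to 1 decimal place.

47.0°

Cylindrical equal-area (φ₀ = 45.8°): h = cos φ / cos 45.8° along meridians, k = cos 45.8° / cos φ along parallels; h·k = 1.
At 62.8°: h = 0.6557, k = 1.525; principal scales a = 1.525, b = 0.6557.
sin(ω/2) = (a − b)/(a + b) = 0.8695/2.181 = 0.3987, so ω = 2 arcsin(0.3987) ≈ 47.0°.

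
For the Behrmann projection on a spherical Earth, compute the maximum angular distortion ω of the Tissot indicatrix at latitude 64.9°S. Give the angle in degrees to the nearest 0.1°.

75.6°

The Behrmann projection is cylindrical equal-area with φ₀ = 30°. Cylindrical equal-area (φ₀ = 30°): h = cos φ / cos 30° along meridians, k = cos 30° / cos φ along parallels; h·k = 1.
At 64.9°: h = 0.4898, k = 2.042; principal scales a = 2.042, b = 0.4898.
sin(ω/2) = (a − b)/(a + b) = 1.552/2.531 = 0.6130, so ω = 2 arcsin(0.6130) ≈ 75.6°.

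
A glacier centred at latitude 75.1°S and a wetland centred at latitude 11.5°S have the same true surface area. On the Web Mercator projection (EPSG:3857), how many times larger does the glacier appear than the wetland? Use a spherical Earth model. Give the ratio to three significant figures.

Mercator areal scale is sec²φ.
At 75.1°: sec²(75.1°) = 1/0.2571² = 15.12.
At 11.5°: sec²(11.5°) = 1/0.9799² = 1.041.
Ratio = 15.12/1.041 = cos²(11.5°)/cos²(75.1°) ≈ 14.5.

14.5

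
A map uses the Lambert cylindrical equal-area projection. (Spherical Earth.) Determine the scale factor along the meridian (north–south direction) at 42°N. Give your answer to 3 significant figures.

0.743

The Lambert cylindrical equal-area projection is the cylindrical equal-area projection with its standard parallel at the equator (φ₀ = 0). Cylindrical equal-area (φ₀ = 0°): h = cos φ / cos 0° along meridians, k = cos 0° / cos φ along parallels; h·k = 1.
h = cos 42° / cos 0° = 0.7431/1.000 = 0.7431.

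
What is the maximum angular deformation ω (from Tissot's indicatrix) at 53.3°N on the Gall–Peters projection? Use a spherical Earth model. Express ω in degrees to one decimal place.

19.2°

The Gall–Peters projection is cylindrical equal-area with φ₀ = 45°. For cylindrical equal-area with standard parallel φ₀, h = cos φ / cos φ₀ and k = cos φ₀ / cos φ, so h·k = 1.
At 53.3°: h = 0.8452, k = 1.183; principal scales a = 1.183, b = 0.8452.
sin(ω/2) = (a − b)/(a + b) = 0.3380/2.028 = 0.1666, so ω = 2 arcsin(0.1666) ≈ 19.2°.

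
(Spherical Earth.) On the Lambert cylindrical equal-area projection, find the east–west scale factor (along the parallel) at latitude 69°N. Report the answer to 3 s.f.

The Lambert cylindrical equal-area projection is the cylindrical equal-area projection with its standard parallel at the equator (φ₀ = 0). For cylindrical equal-area with standard parallel φ₀, h = cos φ / cos φ₀ and k = cos φ₀ / cos φ, so h·k = 1.
k = cos 0° / cos 69° = 1.000/0.3584 = 2.790.

2.79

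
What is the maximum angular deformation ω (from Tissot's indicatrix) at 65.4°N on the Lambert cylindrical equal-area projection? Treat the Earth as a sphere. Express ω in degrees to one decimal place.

89.6°

The Lambert cylindrical equal-area projection is the cylindrical equal-area projection with its standard parallel at the equator (φ₀ = 0). For cylindrical equal-area with standard parallel φ₀, h = cos φ / cos φ₀ and k = cos φ₀ / cos φ, so h·k = 1.
At 65.4°: h = 0.4163, k = 2.402; principal scales a = 2.402, b = 0.4163.
sin(ω/2) = (a − b)/(a + b) = 1.986/2.819 = 0.7046, so ω = 2 arcsin(0.7046) ≈ 89.6°.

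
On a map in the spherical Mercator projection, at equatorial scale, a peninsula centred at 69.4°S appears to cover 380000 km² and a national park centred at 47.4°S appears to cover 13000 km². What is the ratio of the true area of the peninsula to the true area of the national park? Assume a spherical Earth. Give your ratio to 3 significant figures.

7.90

Since Mercator area scale is 1/cos²φ, the true area equals the apparent area multiplied by cos²φ.
True area of peninsula: 380000 × cos²(69.4°) = 380000 × 0.1238 = 47040 km².
True area of national park: 13000 × cos²(47.4°) = 13000 × 0.4582 = 5956 km².
Ratio = 47040 / 5956 ≈ 7.90.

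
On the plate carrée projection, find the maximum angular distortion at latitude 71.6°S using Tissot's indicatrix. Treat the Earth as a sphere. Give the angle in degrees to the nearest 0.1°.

62.7°

Plate carrée maps x = Rλ, y = Rφ. The meridian scale is h = 1 and the parallel scale is k = 1/cos φ = sec φ.
At 71.6°: h = 1.000, k = 3.168; principal scales a = 3.168, b = 1.000.
sin(ω/2) = (a − b)/(a + b) = 2.168/4.168 = 0.5202, so ω = 2 arcsin(0.5202) ≈ 62.7°.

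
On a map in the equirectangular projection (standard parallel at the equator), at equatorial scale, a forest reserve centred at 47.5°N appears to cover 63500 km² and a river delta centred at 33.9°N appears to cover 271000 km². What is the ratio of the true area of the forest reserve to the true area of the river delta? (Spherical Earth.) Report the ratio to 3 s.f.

0.191

Plate carrée has h = 1 and k = sec φ, giving areal scale sec φ; true area = (apparent area) · cos φ.
True area of forest reserve: 63500 × cos(47.5°) = 63500 × 0.6756 = 42900 km².
True area of river delta: 271000 × cos(33.9°) = 271000 × 0.8300 = 224900 km².
Ratio = 42900 / 224900 ≈ 0.191.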